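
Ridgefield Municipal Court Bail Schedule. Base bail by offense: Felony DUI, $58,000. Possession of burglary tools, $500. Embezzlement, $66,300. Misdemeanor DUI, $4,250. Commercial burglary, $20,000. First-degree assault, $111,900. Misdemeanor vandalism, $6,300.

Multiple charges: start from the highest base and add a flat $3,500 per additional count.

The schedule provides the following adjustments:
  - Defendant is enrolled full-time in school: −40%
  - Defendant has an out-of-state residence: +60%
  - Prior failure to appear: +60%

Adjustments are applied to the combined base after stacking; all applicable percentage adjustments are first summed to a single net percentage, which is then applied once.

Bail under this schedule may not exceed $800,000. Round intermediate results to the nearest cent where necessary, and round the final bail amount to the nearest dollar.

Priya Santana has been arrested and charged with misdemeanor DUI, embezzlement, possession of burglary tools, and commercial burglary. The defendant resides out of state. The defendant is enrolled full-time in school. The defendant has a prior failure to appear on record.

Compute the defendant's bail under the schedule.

$138,240

Base amounts from the schedule: misdemeanor DUI $4,250; embezzlement $66,300; possession of burglary tools $500; commercial burglary $20,000.
Stacking rule: highest base plus $3,500 per additional charge. Highest is embezzlement at $66,300; 3 additional charges → +$10,500. Combined base = $76,800.
Net percentage adjustment: −40% +60% +60% = +80%. $76,800 × 1.8 = $138,240.
$138,240 is within the $800,000 maximum.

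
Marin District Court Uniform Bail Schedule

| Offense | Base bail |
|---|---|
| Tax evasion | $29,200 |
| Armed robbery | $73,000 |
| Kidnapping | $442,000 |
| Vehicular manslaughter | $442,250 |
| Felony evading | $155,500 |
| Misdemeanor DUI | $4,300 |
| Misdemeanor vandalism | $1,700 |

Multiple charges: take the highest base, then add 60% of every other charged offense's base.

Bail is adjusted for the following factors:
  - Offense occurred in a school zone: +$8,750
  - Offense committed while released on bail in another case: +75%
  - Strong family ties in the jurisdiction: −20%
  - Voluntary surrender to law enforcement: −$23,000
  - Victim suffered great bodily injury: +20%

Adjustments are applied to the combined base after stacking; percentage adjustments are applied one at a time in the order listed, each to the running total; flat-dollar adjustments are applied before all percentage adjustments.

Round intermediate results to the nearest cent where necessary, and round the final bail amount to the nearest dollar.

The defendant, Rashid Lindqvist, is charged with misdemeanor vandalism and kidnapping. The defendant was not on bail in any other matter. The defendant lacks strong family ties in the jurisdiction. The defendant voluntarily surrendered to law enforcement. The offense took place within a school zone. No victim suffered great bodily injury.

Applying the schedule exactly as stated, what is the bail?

Base amounts from the schedule: misdemeanor vandalism $1,700; kidnapping $442,000.
Stacking rule: highest base plus 60% of each additional charge. Highest is kidnapping at $442,000. Additional: $1,700 × 60% = $1,020. Combined base = $442,000 + $1,020 = $443,020.
Offense occurred in a school zone (+$8,750 flat): $443,020 + $8,750 = $451,770.
Voluntary surrender to law enforcement (−$23,000 flat): $451,770 − $23,000 = $428,770.

$428,770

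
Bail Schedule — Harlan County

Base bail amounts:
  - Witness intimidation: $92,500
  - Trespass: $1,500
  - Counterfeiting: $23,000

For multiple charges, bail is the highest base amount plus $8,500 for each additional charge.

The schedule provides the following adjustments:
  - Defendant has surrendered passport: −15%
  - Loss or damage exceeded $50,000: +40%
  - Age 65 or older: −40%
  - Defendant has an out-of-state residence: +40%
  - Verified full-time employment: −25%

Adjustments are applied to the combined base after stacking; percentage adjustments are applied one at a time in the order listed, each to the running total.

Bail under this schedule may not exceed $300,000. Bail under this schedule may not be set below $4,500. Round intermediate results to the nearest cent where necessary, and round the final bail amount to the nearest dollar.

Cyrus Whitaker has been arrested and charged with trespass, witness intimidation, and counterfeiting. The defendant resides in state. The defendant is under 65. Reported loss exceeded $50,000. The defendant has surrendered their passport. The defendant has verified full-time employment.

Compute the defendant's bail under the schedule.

Base amounts from the schedule: trespass $1,500; witness intimidation $92,500; counterfeiting $23,000.
Stacking rule: highest base plus $8,500 per additional charge. Highest is witness intimidation at $92,500; 2 additional charges → +$17,000. Combined base = $109,500.
Defendant has surrendered passport (−15%): $109,500 × 0.85 = $93,075.
Loss or damage exceeded $50,000 (+40%): $93,075 × 1.4 = $130,305.
Verified full-time employment (−25%): $130,305 × 0.75 = $97,728.75.
$97,728.75 is within the $300,000 maximum.
$97,728.75 is at or above the $4,500 minimum.
Rounded to the nearest dollar: $97,729.

$97,729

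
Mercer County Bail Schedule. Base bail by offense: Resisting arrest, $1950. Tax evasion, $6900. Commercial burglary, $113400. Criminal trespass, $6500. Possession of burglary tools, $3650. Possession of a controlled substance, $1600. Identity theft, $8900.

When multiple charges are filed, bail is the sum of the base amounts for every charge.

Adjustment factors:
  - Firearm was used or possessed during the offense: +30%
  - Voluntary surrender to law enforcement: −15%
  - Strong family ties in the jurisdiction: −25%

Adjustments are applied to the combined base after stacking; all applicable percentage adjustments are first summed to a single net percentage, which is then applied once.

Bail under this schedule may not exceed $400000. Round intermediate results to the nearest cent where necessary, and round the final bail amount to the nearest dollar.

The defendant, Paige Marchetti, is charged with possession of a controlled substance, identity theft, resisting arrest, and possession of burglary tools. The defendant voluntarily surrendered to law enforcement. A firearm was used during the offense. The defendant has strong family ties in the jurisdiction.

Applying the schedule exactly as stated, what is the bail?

Base amounts from the schedule: possession of a controlled substance $1600; identity theft $8900; resisting arrest $1950; possession of burglary tools $3650.
Stacking rule: sum of all bases. $1600 + $8900 + $1950 + $3650 = $16100.
Net percentage adjustment: +30% −15% −25% = −10%. $16100 × 0.9 = $14490.
$14490 is within the $400000 maximum.

$14490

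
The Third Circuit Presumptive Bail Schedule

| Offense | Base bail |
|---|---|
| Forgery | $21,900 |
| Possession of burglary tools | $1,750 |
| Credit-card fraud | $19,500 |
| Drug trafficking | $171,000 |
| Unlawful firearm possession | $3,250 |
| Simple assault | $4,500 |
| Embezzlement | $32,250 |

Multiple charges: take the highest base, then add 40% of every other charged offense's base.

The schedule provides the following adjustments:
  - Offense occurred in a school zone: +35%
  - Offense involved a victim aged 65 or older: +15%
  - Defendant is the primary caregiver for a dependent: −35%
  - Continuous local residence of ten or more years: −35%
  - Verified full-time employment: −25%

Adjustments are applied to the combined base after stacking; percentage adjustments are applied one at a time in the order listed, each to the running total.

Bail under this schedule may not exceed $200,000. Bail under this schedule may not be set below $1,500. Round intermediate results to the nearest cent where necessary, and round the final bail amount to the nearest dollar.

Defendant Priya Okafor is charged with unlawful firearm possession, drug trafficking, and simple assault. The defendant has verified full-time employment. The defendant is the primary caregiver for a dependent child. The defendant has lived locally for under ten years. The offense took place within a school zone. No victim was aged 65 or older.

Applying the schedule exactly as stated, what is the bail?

Base amounts from the schedule: unlawful firearm possession $3,250; drug trafficking $171,000; simple assault $4,500.
Stacking rule: highest base plus 40% of each additional charge. Highest is drug trafficking at $171,000. Additional: $3,250 × 40% = $1,300; $4,500 × 40% = $1,800. Combined base = $171,000 + $3,100 = $174,100.
Offense occurred in a school zone (+35%): $174,100 × 1.35 = $235,035.
Defendant is the primary caregiver for a dependent (−35%): $235,035 × 0.65 = $152,772.75.
Verified full-time employment (−25%): $152,772.75 × 0.75 = $114,579.56.
$114,579.56 is within the $200,000 maximum.
$114,579.56 is at or above the $1,500 minimum.
Rounded to the nearest dollar: $114,580.

$114,580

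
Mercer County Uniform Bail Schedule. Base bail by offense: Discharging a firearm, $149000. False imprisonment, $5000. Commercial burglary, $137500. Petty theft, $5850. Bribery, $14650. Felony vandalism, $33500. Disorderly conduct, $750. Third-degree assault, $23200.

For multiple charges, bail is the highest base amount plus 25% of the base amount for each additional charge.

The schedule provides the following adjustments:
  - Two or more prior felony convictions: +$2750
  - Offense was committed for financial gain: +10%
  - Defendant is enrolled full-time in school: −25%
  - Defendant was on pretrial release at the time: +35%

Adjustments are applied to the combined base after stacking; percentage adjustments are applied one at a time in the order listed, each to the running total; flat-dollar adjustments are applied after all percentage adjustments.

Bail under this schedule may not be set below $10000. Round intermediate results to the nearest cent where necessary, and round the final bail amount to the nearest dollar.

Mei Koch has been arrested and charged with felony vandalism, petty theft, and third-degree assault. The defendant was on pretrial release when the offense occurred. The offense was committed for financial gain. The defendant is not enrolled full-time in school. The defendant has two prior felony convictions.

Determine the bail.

$63282

Base amounts from the schedule: felony vandalism $33500; petty theft $5850; third-degree assault $23200.
Stacking rule: highest base plus 25% of each additional charge. Highest is felony vandalism at $33500. Additional: $5850 × 25% = $1462.50; $23200 × 25% = $5800. Combined base = $33500 + $7262.50 = $40762.50.
Offense was committed for financial gain (+10%): $40762.50 × 1.1 = $44838.75.
Defendant was on pretrial release at the time (+35%): $44838.75 × 1.35 = $60532.31.
Two or more prior felony convictions (+$2750 flat): $60532.31 + $2750 = $63282.31.
$63282.31 is at or above the $10000 minimum.
Rounded to the nearest dollar: $63282.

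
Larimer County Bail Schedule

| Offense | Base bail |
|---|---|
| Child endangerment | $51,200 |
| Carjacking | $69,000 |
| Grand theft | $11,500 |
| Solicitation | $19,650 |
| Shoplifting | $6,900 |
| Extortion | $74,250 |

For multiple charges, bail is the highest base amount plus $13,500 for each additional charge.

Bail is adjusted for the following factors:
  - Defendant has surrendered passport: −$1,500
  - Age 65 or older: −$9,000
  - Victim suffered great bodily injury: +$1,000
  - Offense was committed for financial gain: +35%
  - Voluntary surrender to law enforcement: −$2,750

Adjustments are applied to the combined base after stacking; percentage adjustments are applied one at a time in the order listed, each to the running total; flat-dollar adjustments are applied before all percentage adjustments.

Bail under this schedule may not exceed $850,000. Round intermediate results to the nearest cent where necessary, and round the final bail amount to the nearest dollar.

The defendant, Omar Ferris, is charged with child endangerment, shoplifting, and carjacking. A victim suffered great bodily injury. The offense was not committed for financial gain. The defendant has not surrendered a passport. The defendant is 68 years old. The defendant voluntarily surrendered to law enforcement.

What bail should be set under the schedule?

$85,250

Base amounts from the schedule: child endangerment $51,200; shoplifting $6,900; carjacking $69,000.
Stacking rule: highest base plus $13,500 per additional charge. Highest is carjacking at $69,000; 2 additional charges → +$27,000. Combined base = $96,000.
Age 65 or older (−$9,000 flat): $96,000 − $9,000 = $87,000.
Victim suffered great bodily injury (+$1,000 flat): $87,000 + $1,000 = $88,000.
Voluntary surrender to law enforcement (−$2,750 flat): $88,000 − $2,750 = $85,250.
$85,250 is within the $850,000 maximum.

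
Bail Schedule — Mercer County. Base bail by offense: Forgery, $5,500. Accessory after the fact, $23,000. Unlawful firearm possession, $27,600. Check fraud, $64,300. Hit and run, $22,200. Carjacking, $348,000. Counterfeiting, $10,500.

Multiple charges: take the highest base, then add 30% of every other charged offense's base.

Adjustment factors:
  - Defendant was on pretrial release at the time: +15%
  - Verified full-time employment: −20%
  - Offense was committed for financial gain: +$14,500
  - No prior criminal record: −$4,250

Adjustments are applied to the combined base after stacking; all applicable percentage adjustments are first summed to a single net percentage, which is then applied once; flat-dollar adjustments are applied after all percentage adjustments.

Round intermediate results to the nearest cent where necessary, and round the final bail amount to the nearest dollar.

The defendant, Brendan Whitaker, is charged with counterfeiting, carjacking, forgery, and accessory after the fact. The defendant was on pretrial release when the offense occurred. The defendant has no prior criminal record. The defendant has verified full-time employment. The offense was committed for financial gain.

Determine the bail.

$351,965

Base amounts from the schedule: counterfeiting $10,500; carjacking $348,000; forgery $5,500; accessory after the fact $23,000.
Stacking rule: highest base plus 30% of each additional charge. Highest is carjacking at $348,000. Additional: $10,500 × 30% = $3,150; $5,500 × 30% = $1,650; $23,000 × 30% = $6,900. Combined base = $348,000 + $11,700 = $359,700.
Net percentage adjustment: +15% −20% = −5%. $359,700 × 0.95 = $341,715.
Offense was committed for financial gain (+$14,500 flat): $341,715 + $14,500 = $356,215.
No prior criminal record (−$4,250 flat): $356,215 − $4,250 = $351,965.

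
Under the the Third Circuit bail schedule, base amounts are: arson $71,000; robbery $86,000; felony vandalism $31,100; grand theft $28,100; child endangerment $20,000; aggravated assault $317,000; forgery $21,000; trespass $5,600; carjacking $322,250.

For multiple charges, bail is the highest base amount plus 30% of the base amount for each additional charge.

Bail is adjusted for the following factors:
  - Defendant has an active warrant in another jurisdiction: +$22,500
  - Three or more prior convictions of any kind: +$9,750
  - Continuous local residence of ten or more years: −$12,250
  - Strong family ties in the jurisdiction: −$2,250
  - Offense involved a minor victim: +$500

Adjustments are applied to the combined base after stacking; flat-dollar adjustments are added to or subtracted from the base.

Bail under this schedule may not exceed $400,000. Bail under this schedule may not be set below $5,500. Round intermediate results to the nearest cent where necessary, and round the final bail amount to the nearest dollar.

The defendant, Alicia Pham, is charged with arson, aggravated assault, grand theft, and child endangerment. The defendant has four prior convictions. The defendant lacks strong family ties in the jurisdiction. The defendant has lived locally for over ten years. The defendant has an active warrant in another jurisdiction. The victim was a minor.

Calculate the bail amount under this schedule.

$373,230

Base amounts from the schedule: arson $71,000; aggravated assault $317,000; grand theft $28,100; child endangerment $20,000.
Stacking rule: highest base plus 30% of each additional charge. Highest is aggravated assault at $317,000. Additional: $71,000 × 30% = $21,300; $28,100 × 30% = $8,430; $20,000 × 30% = $6,000. Combined base = $317,000 + $35,730 = $352,730.
Defendant has an active warrant in another jurisdiction (+$22,500 flat): $352,730 + $22,500 = $375,230.
Three or more prior convictions of any kind (+$9,750 flat): $375,230 + $9,750 = $384,980.
Continuous local residence of ten or more years (−$12,250 flat): $384,980 − $12,250 = $372,730.
Offense involved a minor victim (+$500 flat): $372,730 + $500 = $373,230.
$373,230 is within the $400,000 maximum.
$373,230 is at or above the $5,500 minimum.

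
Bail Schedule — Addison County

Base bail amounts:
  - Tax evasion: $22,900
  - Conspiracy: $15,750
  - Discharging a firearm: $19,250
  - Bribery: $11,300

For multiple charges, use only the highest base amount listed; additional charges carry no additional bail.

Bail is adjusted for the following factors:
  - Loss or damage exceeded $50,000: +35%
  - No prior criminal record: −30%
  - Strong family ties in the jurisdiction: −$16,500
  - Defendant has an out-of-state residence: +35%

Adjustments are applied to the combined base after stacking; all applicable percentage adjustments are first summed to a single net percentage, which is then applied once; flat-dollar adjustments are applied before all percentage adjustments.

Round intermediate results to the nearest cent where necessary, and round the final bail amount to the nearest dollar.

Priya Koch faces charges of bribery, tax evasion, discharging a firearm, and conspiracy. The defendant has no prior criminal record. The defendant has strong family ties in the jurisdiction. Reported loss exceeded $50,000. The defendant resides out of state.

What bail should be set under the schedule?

Base amounts from the schedule: bribery $11,300; tax evasion $22,900; discharging a firearm $19,250; conspiracy $15,750.
Stacking rule: use the highest base only. Highest is tax evasion at $22,900. Combined base = $22,900.
Strong family ties in the jurisdiction (−$16,500 flat): $22,900 − $16,500 = $6,400.
Net percentage adjustment: +35% −30% +35% = +40%. $6,400 × 1.4 = $8,960.

$8,960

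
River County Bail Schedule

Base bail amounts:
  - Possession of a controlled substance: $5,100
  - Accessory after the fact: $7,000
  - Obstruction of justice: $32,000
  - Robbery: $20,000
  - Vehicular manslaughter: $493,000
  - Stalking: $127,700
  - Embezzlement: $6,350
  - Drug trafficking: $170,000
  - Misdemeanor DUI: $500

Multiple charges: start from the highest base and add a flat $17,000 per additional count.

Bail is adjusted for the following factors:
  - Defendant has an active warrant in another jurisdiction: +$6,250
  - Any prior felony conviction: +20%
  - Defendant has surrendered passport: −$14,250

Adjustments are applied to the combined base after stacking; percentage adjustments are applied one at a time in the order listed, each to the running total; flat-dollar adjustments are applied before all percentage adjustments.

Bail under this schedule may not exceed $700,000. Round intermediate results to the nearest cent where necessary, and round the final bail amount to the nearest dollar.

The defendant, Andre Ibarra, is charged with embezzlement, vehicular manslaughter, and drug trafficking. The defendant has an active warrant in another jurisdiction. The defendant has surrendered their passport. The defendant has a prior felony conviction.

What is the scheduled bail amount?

Base amounts from the schedule: embezzlement $6,350; vehicular manslaughter $493,000; drug trafficking $170,000.
Stacking rule: highest base plus $17,000 per additional charge. Highest is vehicular manslaughter at $493,000; 2 additional charges → +$34,000. Combined base = $527,000.
Defendant has an active warrant in another jurisdiction (+$6,250 flat): $527,000 + $6,250 = $533,250.
Defendant has surrendered passport (−$14,250 flat): $533,250 − $14,250 = $519,000.
Any prior felony conviction (+20%): $519,000 × 1.2 = $622,800.
$622,800 is within the $700,000 maximum.

$622,800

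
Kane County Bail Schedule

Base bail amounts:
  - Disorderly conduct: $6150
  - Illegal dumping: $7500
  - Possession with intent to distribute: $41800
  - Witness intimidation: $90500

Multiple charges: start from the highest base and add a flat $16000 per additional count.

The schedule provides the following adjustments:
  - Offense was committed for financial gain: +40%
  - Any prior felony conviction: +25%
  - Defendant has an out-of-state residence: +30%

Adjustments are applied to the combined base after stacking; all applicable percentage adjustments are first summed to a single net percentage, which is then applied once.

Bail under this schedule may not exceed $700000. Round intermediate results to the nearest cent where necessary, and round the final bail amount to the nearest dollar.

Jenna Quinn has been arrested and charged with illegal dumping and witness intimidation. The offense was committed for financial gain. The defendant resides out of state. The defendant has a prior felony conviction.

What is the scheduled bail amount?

$207675

Base amounts from the schedule: illegal dumping $7500; witness intimidation $90500.
Stacking rule: highest base plus $16000 per additional charge. Highest is witness intimidation at $90500; 1 additional charge → +$16000. Combined base = $106500.
Net percentage adjustment: +40% +25% +30% = +95%. $106500 × 1.95 = $207675.
$207675 is within the $700000 maximum.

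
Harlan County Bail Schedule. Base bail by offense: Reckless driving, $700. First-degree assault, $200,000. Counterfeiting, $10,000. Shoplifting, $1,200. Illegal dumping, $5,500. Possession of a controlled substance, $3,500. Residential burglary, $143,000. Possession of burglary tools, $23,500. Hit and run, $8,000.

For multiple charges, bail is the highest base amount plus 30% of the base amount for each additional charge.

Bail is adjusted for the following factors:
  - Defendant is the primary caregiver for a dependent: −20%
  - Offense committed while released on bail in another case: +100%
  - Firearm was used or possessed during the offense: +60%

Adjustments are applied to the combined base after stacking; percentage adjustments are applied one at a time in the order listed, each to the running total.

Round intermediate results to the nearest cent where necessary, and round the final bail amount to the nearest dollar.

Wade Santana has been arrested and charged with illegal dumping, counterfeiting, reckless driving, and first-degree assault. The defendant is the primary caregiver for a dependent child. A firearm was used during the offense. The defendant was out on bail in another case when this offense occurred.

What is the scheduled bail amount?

Base amounts from the schedule: illegal dumping $5,500; counterfeiting $10,000; reckless driving $700; first-degree assault $200,000.
Stacking rule: highest base plus 30% of each additional charge. Highest is first-degree assault at $200,000. Additional: $5,500 × 30% = $1,650; $10,000 × 30% = $3,000; $700 × 30% = $210. Combined base = $200,000 + $4,860 = $204,860.
Defendant is the primary caregiver for a dependent (−20%): $204,860 × 0.8 = $163,888.
Offense committed while released on bail in another case (+100%): $163,888 × 2 = $327,776.
Firearm was used or possessed during the offense (+60%): $327,776 × 1.6 = $524,441.60.
Rounded to the nearest dollar: $524,442.

$524,442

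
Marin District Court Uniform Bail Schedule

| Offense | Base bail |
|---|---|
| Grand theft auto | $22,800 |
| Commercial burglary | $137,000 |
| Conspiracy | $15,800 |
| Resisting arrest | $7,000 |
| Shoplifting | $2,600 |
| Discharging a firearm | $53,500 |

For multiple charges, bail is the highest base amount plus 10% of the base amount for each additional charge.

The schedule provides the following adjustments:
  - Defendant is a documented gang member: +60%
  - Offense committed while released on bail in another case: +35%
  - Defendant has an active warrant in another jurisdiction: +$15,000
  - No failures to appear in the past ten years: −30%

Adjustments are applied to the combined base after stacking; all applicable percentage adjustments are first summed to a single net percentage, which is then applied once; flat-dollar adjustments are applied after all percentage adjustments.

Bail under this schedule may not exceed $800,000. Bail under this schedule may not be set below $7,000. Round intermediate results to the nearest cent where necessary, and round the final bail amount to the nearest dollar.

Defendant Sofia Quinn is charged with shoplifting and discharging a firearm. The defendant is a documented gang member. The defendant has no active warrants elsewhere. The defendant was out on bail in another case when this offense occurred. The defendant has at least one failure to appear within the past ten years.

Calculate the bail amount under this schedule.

$104,832

Base amounts from the schedule: shoplifting $2,600; discharging a firearm $53,500.
Stacking rule: highest base plus 10% of each additional charge. Highest is discharging a firearm at $53,500. Additional: $2,600 × 10% = $260. Combined base = $53,500 + $260 = $53,760.
Net percentage adjustment: +60% +35% = +95%. $53,760 × 1.95 = $104,832.
$104,832 is within the $800,000 maximum.
$104,832 is at or above the $7,000 minimum.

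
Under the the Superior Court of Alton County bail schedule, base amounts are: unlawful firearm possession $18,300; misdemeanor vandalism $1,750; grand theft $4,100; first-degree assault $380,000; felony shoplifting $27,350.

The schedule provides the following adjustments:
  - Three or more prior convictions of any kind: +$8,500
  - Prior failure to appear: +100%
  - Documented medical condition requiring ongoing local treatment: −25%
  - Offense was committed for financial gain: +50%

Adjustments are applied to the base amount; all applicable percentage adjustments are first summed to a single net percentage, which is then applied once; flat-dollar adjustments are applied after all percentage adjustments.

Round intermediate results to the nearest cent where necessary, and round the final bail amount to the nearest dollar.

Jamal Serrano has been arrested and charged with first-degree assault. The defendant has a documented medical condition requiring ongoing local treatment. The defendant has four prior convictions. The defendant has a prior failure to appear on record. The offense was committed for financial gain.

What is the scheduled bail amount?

$863,500

Base amounts from the schedule: first-degree assault $380,000.
Single charge. Combined base = $380,000.
Net percentage adjustment: +100% −25% +50% = +125%. $380,000 × 2.25 = $855,000.
Three or more prior convictions of any kind (+$8,500 flat): $855,000 + $8,500 = $863,500.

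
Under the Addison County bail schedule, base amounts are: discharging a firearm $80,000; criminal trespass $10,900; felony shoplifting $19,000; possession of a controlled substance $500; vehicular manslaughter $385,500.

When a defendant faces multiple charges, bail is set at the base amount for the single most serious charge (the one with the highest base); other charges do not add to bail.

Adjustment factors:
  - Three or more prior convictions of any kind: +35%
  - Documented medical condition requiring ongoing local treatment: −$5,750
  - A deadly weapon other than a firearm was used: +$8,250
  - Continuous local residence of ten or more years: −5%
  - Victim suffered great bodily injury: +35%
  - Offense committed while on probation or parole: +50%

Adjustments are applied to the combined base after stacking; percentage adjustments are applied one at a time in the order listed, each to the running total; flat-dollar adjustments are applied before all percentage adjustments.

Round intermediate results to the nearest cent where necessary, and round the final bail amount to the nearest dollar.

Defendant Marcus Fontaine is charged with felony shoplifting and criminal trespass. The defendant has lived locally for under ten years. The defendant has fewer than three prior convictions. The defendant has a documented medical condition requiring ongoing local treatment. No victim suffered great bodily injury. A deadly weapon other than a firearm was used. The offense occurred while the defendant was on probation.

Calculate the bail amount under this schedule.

Base amounts from the schedule: felony shoplifting $19,000; criminal trespass $10,900.
Stacking rule: use the highest base only. Highest is felony shoplifting at $19,000. Combined base = $19,000.
Documented medical condition requiring ongoing local treatment (−$5,750 flat): $19,000 − $5,750 = $13,250.
A deadly weapon other than a firearm was used (+$8,250 flat): $13,250 + $8,250 = $21,500.
Offense committed while on probation or parole (+50%): $21,500 × 1.5 = $32,250.

$32,250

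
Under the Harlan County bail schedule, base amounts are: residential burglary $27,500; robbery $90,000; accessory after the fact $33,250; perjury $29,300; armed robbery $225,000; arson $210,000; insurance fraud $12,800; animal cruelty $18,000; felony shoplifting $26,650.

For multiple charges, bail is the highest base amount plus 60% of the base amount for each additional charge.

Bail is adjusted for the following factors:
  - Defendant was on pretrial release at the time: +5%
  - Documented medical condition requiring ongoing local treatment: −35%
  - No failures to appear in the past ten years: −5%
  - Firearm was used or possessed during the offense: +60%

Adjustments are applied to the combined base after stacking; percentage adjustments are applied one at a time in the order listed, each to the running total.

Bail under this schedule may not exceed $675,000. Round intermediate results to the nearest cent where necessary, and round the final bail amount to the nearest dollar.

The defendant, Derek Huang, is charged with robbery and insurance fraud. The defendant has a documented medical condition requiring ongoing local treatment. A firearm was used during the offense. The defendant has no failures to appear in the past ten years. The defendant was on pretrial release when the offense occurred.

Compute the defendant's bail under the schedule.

Base amounts from the schedule: robbery $90,000; insurance fraud $12,800.
Stacking rule: highest base plus 60% of each additional charge. Highest is robbery at $90,000. Additional: $12,800 × 60% = $7,680. Combined base = $90,000 + $7,680 = $97,680.
Defendant was on pretrial release at the time (+5%): $97,680 × 1.05 = $102,564.
Documented medical condition requiring ongoing local treatment (−35%): $102,564 × 0.65 = $66,666.60.
No failures to appear in the past ten years (−5%): $66,666.60 × 0.95 = $63,333.27.
Firearm was used or possessed during the offense (+60%): $63,333.27 × 1.6 = $101,333.23.
$101,333.23 is within the $675,000 maximum.
Rounded to the nearest dollar: $101,333.

$101,333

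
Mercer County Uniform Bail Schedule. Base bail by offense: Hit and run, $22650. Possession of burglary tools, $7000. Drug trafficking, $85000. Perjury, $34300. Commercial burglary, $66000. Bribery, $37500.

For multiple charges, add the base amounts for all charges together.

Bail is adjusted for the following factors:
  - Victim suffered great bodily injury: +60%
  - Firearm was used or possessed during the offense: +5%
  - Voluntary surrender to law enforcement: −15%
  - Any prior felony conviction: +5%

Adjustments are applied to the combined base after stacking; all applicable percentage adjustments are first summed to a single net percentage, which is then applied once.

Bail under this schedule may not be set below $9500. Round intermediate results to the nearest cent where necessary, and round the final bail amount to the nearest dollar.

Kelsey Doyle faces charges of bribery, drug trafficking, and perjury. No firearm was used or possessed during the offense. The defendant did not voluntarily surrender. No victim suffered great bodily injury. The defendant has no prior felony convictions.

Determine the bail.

$156800

Base amounts from the schedule: bribery $37500; drug trafficking $85000; perjury $34300.
Stacking rule: sum of all bases. $37500 + $85000 + $34300 = $156800.
No adjustment factors apply to this defendant.
$156800 is at or above the $9500 minimum.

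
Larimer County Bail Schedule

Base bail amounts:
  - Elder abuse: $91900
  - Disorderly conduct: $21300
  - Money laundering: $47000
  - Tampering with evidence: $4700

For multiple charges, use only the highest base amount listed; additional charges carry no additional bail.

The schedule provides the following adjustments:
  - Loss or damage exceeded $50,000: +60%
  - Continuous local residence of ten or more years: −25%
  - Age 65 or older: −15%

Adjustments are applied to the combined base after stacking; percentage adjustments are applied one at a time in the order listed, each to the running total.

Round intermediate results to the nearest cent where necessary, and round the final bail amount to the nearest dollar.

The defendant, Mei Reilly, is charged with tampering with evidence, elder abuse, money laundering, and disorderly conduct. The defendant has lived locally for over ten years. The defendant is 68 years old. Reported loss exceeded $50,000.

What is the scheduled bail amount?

$93738

Base amounts from the schedule: tampering with evidence $4700; elder abuse $91900; money laundering $47000; disorderly conduct $21300.
Stacking rule: use the highest base only. Highest is elder abuse at $91900. Combined base = $91900.
Loss or damage exceeded $50,000 (+60%): $91900 × 1.6 = $147040.
Continuous local residence of ten or more years (−25%): $147040 × 0.75 = $110280.
Age 65 or older (−15%): $110280 × 0.85 = $93738.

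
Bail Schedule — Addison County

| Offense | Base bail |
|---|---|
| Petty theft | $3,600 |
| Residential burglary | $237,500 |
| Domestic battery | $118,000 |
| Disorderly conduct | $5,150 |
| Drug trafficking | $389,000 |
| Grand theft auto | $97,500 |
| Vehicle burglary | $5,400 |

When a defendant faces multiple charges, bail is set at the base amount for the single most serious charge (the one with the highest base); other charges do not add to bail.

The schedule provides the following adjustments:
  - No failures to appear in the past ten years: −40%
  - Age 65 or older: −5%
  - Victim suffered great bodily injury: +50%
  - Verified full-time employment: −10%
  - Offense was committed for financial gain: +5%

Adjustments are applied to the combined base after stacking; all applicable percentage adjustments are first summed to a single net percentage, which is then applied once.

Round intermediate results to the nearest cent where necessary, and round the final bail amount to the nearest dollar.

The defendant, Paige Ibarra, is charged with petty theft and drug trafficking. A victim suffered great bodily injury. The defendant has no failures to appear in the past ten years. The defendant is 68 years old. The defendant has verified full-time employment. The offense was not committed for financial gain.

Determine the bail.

Base amounts from the schedule: petty theft $3,600; drug trafficking $389,000.
Stacking rule: use the highest base only. Highest is drug trafficking at $389,000. Combined base = $389,000.
Net percentage adjustment: −40% −5% +50% −10% = −5%. $389,000 × 0.95 = $369,550.

$369,550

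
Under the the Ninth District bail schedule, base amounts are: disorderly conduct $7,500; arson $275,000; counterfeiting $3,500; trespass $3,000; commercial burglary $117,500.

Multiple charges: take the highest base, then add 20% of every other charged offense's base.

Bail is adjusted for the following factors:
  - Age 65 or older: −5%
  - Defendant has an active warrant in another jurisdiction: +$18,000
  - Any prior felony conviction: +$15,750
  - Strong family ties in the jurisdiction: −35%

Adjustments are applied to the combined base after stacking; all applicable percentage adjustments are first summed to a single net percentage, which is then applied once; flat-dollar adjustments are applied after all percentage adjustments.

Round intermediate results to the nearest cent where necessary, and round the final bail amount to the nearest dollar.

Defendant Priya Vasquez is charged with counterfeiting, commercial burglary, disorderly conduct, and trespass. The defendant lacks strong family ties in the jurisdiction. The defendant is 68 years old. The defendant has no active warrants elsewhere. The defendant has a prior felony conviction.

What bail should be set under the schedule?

$130,035

Base amounts from the schedule: counterfeiting $3,500; commercial burglary $117,500; disorderly conduct $7,500; trespass $3,000.
Stacking rule: highest base plus 20% of each additional charge. Highest is commercial burglary at $117,500. Additional: $3,500 × 20% = $700; $7,500 × 20% = $1,500; $3,000 × 20% = $600. Combined base = $117,500 + $2,800 = $120,300.
Age 65 or older (−5%): $120,300 × 0.95 = $114,285.
Any prior felony conviction (+$15,750 flat): $114,285 + $15,750 = $130,035.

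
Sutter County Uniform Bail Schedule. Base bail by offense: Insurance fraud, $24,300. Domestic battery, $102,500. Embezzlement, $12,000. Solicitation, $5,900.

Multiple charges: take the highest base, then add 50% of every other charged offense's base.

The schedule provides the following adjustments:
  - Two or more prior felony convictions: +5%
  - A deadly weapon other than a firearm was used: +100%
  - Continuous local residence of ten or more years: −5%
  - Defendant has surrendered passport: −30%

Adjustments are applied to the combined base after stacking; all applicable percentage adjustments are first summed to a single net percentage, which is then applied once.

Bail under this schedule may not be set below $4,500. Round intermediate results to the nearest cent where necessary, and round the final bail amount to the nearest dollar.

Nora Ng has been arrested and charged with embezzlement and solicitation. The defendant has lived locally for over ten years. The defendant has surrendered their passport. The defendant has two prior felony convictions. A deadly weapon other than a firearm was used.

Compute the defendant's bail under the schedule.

$25,415

Base amounts from the schedule: embezzlement $12,000; solicitation $5,900.
Stacking rule: highest base plus 50% of each additional charge. Highest is embezzlement at $12,000. Additional: $5,900 × 50% = $2,950. Combined base = $12,000 + $2,950 = $14,950.
Net percentage adjustment: +5% +100% −5% −30% = +70%. $14,950 × 1.7 = $25,415.
$25,415 is at or above the $4,500 minimum.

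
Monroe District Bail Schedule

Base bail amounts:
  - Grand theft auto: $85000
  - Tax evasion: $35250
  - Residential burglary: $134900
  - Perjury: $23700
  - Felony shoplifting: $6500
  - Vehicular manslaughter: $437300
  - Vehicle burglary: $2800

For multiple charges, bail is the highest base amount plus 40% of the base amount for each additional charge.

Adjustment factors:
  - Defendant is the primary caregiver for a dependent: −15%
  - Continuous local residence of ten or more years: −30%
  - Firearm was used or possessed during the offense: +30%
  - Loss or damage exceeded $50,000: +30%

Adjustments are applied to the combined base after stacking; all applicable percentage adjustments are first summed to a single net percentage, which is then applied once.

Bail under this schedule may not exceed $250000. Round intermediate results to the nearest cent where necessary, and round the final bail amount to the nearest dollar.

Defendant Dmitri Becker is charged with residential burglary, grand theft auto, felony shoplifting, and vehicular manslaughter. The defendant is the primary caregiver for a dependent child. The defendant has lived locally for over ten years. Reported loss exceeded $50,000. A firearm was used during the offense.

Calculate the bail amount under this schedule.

Base amounts from the schedule: residential burglary $134900; grand theft auto $85000; felony shoplifting $6500; vehicular manslaughter $437300.
Stacking rule: highest base plus 40% of each additional charge. Highest is vehicular manslaughter at $437300. Additional: $134900 × 40% = $53960; $85000 × 40% = $34000; $6500 × 40% = $2600. Combined base = $437300 + $90560 = $527860.
Net percentage adjustment: −15% −30% +30% +30% = +15%. $527860 × 1.15 = $607039.
Result $607039 exceeds the maximum of $250000; bail is capped at $250000.

$250000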